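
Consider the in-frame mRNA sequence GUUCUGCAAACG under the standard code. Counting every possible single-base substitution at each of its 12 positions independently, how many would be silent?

11

Codon 1 (GUU, Val): 3 synonymous substitutions.
Codon 2 (CUG, Leu): 4 synonymous substitutions.
Codon 3 (CAA, Gln): 1 synonymous substitution.
Codon 4 (ACG, Thr): 3 synonymous substitutions.
Total: 3 + 4 + 1 + 3 = 11.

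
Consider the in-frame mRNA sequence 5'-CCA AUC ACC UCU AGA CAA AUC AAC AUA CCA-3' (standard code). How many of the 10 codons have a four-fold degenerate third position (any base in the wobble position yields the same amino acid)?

4

Codon 1 CCA (Pro): third position 4-fold.
Codon 2 AUC (Ile): third position 3-fold.
Codon 3 ACC (Thr): third position 4-fold.
Codon 4 UCU (Ser): third position 4-fold.
Codon 5 AGA (Arg): third position 2-fold.
Codon 6 CAA (Gln): third position 2-fold.
Codon 7 AUC (Ile): third position 3-fold.
Codon 8 AAC (Asn): third position 2-fold.
Codon 9 AUA (Ile): third position 3-fold.
Codon 10 CCA (Pro): third position 4-fold.
Four-fold degenerate third positions: 4.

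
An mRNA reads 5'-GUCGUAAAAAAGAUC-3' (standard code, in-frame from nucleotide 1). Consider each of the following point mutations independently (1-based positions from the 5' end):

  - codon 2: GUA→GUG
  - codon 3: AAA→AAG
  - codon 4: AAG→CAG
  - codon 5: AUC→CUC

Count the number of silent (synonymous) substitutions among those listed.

Codon 2: GUA (Val) → GUG (Val) — synonymous.
Codon 3: AAA (Lys) → AAG (Lys) — synonymous.
Codon 4: AAG (Lys) → CAG (Gln) — missense.
Codon 5: AUC (Ile) → CUC (Leu) — missense.
Synonymous: 2 of 4.

2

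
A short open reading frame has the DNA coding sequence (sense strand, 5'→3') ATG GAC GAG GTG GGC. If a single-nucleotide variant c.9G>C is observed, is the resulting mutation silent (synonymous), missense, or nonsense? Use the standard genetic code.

missense

Position 9 falls in codon 3: GAG → Glu.
After the substitution the codon is GAC → Asp.
Glu ≠ Asp, so this is a missense mutation.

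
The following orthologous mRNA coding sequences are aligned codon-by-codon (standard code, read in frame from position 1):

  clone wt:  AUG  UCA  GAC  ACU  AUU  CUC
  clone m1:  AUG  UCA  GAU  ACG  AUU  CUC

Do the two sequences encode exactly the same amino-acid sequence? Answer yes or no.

yes

Codon 1: AUG Met / AUG Met — identical.
Codon 2: UCA Ser / UCA Ser — identical.
Codon 3: GAC Asp / GAU Asp — synonymous.
Codon 4: ACU Thr / ACG Thr — synonymous.
Codon 5: AUU Ile / AUU Ile — identical.
Codon 6: CUC Leu / CUC Leu — identical.
Nonsynonymous differences: 0 → same protein.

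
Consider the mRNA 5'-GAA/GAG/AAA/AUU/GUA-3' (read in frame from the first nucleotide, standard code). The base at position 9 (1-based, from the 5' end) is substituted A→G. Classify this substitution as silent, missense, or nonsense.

silent

Position 9 falls in codon 3: AAA → Lys.
After the substitution the codon is AAG → Lys.
Both encode Lys, so the change is synonymous.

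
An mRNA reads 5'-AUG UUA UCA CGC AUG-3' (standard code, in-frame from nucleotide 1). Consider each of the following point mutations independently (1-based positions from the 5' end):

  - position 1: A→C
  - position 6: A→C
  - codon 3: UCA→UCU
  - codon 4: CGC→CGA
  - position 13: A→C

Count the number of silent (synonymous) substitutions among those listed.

2

Codon 1: AUG (Met) → CUG (Leu) — missense.
Codon 2: UUA (Leu) → UUC (Phe) — missense.
Codon 3: UCA (Ser) → UCU (Ser) — synonymous.
Codon 4: CGC (Arg) → CGA (Arg) — synonymous.
Codon 5: AUG (Met) → CUG (Leu) — missense.
Synonymous: 2 of 5.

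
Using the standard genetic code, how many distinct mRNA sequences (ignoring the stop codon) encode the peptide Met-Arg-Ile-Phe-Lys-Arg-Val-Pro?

Met: 1 codon.
Arg: 6 codons.
Ile: 3 codons.
Phe: 2 codons.
Lys: 2 codons.
Arg: 6 codons.
Val: 4 codons.
Pro: 4 codons.
1 × 6 × 3 × 2 × 2 × 6 × 4 × 4 = 6912.

6912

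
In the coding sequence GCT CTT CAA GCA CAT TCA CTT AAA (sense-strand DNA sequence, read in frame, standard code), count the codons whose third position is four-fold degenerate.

5

Codon 1 GCT (Ala): third position 4-fold.
Codon 2 CTT (Leu): third position 4-fold.
Codon 3 CAA (Gln): third position 2-fold.
Codon 4 GCA (Ala): third position 4-fold.
Codon 5 CAT (His): third position 2-fold.
Codon 6 TCA (Ser): third position 4-fold.
Codon 7 CTT (Leu): third position 4-fold.
Codon 8 AAA (Lys): third position 2-fold.
Four-fold degenerate third positions: 5.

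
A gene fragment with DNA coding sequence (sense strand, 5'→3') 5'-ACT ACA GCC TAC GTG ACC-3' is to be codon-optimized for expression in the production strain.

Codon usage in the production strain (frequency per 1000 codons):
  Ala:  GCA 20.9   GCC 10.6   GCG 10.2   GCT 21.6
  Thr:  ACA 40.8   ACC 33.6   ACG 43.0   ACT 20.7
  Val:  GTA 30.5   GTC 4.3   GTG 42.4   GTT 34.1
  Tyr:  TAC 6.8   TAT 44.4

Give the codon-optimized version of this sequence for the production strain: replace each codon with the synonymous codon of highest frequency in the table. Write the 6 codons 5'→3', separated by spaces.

ACG ACG GCT TAT GTG ACG

Codon 1 (Thr): best is ACG at 43.0.
Codon 2 (Thr): best is ACG at 43.0.
Codon 3 (Ala): best is GCT at 21.6.
Codon 4 (Tyr): best is TAT at 44.4.
Codon 5 (Val): best is GTG at 42.4.
Codon 6 (Thr): best is ACG at 43.0.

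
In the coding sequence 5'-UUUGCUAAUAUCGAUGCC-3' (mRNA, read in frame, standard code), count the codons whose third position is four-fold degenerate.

Codon 1 UUU (Phe): third position 2-fold.
Codon 2 GCU (Ala): third position 4-fold.
Codon 3 AAU (Asn): third position 2-fold.
Codon 4 AUC (Ile): third position 3-fold.
Codon 5 GAU (Asp): third position 2-fold.
Codon 6 GCC (Ala): third position 4-fold.
Four-fold degenerate third positions: 2.

2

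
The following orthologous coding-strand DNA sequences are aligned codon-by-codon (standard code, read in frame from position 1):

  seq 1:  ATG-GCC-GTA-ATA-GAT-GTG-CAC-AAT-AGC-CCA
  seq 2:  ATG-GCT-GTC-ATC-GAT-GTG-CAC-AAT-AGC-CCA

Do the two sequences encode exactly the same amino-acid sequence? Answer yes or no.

Codon 1: ATG Met / ATG Met — identical.
Codon 2: GCC Ala / GCT Ala — synonymous.
Codon 3: GTA Val / GTC Val — synonymous.
Codon 4: ATA Ile / ATC Ile — synonymous.
Codon 5: GAT Asp / GAT Asp — identical.
Codon 6: GTG Val / GTG Val — identical.
Codon 7: CAC His / CAC His — identical.
Codon 8: AAT Asn / AAT Asn — identical.
Codon 9: AGC Ser / AGC Ser — identical.
Codon 10: CCA Pro / CCA Pro — identical.
Nonsynonymous differences: 0 → same protein.

yes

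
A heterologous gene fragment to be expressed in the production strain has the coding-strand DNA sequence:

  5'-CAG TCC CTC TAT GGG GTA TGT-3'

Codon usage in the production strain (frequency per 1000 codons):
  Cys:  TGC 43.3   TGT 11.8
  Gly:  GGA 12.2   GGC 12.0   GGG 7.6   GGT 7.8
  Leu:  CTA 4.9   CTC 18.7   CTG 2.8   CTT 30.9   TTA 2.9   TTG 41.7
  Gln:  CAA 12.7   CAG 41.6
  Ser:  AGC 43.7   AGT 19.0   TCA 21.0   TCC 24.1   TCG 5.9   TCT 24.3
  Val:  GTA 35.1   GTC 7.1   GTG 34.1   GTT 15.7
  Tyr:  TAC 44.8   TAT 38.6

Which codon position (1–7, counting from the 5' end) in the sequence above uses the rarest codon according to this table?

Codon 1 CAG (Gln): 41.6 per 1000.
Codon 2 TCC (Ser): 24.1 per 1000.
Codon 3 CTC (Leu): 18.7 per 1000.
Codon 4 TAT (Tyr): 38.6 per 1000.
Codon 5 GGG (Gly): 7.6 per 1000.
Codon 6 GTA (Val): 35.1 per 1000.
Codon 7 TGT (Cys): 11.8 per 1000.
Lowest frequency is 7.6 at codon 5.

5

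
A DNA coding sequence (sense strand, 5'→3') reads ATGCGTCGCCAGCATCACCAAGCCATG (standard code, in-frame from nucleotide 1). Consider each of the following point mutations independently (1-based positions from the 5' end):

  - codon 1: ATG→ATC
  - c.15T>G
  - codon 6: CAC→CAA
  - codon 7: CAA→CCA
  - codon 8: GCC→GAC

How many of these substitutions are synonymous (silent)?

Codon 1: ATG (Met) → ATC (Ile) — missense.
Codon 5: CAT (His) → CAG (Gln) — missense.
Codon 6: CAC (His) → CAA (Gln) — missense.
Codon 7: CAA (Gln) → CCA (Pro) — missense.
Codon 8: GCC (Ala) → GAC (Asp) — missense.
Synonymous: 0 of 5.

0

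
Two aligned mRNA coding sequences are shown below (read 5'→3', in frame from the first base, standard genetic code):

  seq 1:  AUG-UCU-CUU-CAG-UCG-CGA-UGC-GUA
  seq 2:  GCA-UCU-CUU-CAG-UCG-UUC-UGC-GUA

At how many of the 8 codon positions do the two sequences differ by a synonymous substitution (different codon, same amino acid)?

0

Codon 1: AUG Met / GCA Ala — nonsynonymous.
Codon 2: UCU Ser / UCU Ser — identical.
Codon 3: CUU Leu / CUU Leu — identical.
Codon 4: CAG Gln / CAG Gln — identical.
Codon 5: UCG Ser / UCG Ser — identical.
Codon 6: CGA Arg / UUC Phe — nonsynonymous.
Codon 7: UGC Cys / UGC Cys — identical.
Codon 8: GUA Val / GUA Val — identical.
Synonymous differences: 0.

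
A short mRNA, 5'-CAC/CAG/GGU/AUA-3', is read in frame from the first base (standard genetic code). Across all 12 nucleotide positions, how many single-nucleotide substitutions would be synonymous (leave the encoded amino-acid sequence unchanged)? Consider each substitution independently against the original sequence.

7

Codon 1 (CAC, His): 1 synonymous substitution.
Codon 2 (CAG, Gln): 1 synonymous substitution.
Codon 3 (GGU, Gly): 3 synonymous substitutions.
Codon 4 (AUA, Ile): 2 synonymous substitutions.
Total: 1 + 1 + 3 + 2 = 7.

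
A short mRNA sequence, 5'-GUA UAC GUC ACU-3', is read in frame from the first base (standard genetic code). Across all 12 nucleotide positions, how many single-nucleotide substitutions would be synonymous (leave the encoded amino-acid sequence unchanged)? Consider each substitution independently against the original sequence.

10

Codon 1 (GUA, Val): 3 synonymous substitutions.
Codon 2 (UAC, Tyr): 1 synonymous substitution.
Codon 3 (GUC, Val): 3 synonymous substitutions.
Codon 4 (ACU, Thr): 3 synonymous substitutions.
Total: 3 + 1 + 3 + 3 = 10.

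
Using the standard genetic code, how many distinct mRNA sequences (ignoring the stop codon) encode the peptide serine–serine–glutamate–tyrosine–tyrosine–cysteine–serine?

3456

Ser: 6 codons.
Ser: 6 codons.
Glu: 2 codons.
Tyr: 2 codons.
Tyr: 2 codons.
Cys: 2 codons.
Ser: 6 codons.
6 × 6 × 2 × 2 × 2 × 2 × 6 = 3456.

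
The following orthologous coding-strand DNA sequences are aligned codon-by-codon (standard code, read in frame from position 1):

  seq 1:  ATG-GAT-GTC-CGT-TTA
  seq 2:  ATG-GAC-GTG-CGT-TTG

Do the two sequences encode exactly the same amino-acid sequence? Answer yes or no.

Codon 1: ATG Met / ATG Met — identical.
Codon 2: GAT Asp / GAC Asp — synonymous.
Codon 3: GTC Val / GTG Val — synonymous.
Codon 4: CGT Arg / CGT Arg — identical.
Codon 5: TTA Leu / TTG Leu — synonymous.
Nonsynonymous differences: 0 → same protein.

yes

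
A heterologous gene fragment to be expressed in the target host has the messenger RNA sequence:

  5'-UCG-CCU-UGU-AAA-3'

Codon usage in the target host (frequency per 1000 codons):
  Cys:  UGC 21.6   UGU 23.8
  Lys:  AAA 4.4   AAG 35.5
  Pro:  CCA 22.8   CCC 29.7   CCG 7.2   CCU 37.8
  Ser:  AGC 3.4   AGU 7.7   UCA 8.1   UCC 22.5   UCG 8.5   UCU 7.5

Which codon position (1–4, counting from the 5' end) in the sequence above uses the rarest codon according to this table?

4

Codon 1 UCG (Ser): 8.5 per 1000.
Codon 2 CCU (Pro): 37.8 per 1000.
Codon 3 UGU (Cys): 23.8 per 1000.
Codon 4 AAA (Lys): 4.4 per 1000.
Lowest frequency is 4.4 at codon 4.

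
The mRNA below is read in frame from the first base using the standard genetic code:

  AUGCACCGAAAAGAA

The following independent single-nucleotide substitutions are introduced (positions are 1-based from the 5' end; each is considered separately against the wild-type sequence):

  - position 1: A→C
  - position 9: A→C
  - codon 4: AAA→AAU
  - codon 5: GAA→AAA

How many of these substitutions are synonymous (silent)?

1

Codon 1: AUG (Met) → CUG (Leu) — missense.
Codon 3: CGA (Arg) → CGC (Arg) — synonymous.
Codon 4: AAA (Lys) → AAU (Asn) — missense.
Codon 5: GAA (Glu) → AAA (Lys) — missense.
Synonymous: 1 of 4.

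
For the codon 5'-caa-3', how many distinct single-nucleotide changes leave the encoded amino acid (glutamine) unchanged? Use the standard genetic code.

Position 1: none → 0 synonymous.
Position 2: none → 0 synonymous.
Position 3: CAG → 1 synonymous.
Total: 0 + 0 + 1 = 1.

1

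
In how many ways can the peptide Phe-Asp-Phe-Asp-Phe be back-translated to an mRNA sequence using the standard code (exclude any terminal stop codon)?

Phe: 2 codons.
Asp: 2 codons.
Phe: 2 codons.
Asp: 2 codons.
Phe: 2 codons.
2 × 2 × 2 × 2 × 2 = 32.

32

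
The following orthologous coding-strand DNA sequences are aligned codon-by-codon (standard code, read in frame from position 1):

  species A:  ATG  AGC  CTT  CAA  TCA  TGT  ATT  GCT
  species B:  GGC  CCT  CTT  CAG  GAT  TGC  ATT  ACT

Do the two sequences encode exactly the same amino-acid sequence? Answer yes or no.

Codon 1: ATG Met / GGC Gly — nonsynonymous.
Codon 2: AGC Ser / CCT Pro — nonsynonymous.
Codon 3: CTT Leu / CTT Leu — identical.
Codon 4: CAA Gln / CAG Gln — synonymous.
Codon 5: TCA Ser / GAT Asp — nonsynonymous.
Codon 6: TGT Cys / TGC Cys — synonymous.
Codon 7: ATT Ile / ATT Ile — identical.
Codon 8: GCT Ala / ACT Thr — nonsynonymous.
Nonsynonymous differences: 4 → different protein.

no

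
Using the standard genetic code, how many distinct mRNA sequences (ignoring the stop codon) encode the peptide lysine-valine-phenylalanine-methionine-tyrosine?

Lys: 2 codons.
Val: 4 codons.
Phe: 2 codons.
Met: 1 codon.
Tyr: 2 codons.
2 × 4 × 2 × 1 × 2 = 32.

32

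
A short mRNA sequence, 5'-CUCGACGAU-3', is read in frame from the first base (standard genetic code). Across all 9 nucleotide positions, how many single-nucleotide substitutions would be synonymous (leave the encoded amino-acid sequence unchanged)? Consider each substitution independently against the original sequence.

5

Codon 1 (CUC, Leu): 3 synonymous substitutions.
Codon 2 (GAC, Asp): 1 synonymous substitution.
Codon 3 (GAU, Asp): 1 synonymous substitution.
Total: 3 + 1 + 1 = 5.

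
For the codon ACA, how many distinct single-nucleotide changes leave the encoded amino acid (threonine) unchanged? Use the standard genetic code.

3

Position 1: none → 0 synonymous.
Position 2: none → 0 synonymous.
Position 3: ACT, ACC, ACG → 3 synonymous.
Total: 0 + 0 + 3 = 3.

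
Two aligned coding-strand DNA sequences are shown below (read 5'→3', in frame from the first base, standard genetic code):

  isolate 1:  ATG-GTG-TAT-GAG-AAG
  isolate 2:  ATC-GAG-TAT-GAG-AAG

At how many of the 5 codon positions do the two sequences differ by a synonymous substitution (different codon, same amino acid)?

0

Codon 1: ATG Met / ATC Ile — nonsynonymous.
Codon 2: GTG Val / GAG Glu — nonsynonymous.
Codon 3: TAT Tyr / TAT Tyr — identical.
Codon 4: GAG Glu / GAG Glu — identical.
Codon 5: AAG Lys / AAG Lys — identical.
Synonymous differences: 0.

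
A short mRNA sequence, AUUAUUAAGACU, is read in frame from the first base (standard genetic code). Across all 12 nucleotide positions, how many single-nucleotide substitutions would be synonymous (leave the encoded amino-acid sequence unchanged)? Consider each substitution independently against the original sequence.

8

Codon 1 (AUU, Ile): 2 synonymous substitutions.
Codon 2 (AUU, Ile): 2 synonymous substitutions.
Codon 3 (AAG, Lys): 1 synonymous substitution.
Codon 4 (ACU, Thr): 3 synonymous substitutions.
Total: 2 + 2 + 1 + 3 = 8.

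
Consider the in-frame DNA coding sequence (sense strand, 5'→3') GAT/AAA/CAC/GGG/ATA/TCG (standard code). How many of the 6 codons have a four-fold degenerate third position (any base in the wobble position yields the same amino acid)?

2

Codon 1 GAT (Asp): third position 2-fold.
Codon 2 AAA (Lys): third position 2-fold.
Codon 3 CAC (His): third position 2-fold.
Codon 4 GGG (Gly): third position 4-fold.
Codon 5 ATA (Ile): third position 3-fold.
Codon 6 TCG (Ser): third position 4-fold.
Four-fold degenerate third positions: 2.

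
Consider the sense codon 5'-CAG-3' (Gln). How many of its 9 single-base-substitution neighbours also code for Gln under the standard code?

Position 1: none → 0 synonymous.
Position 2: none → 0 synonymous.
Position 3: CAA → 1 synonymous.
Total: 0 + 0 + 1 = 1.

1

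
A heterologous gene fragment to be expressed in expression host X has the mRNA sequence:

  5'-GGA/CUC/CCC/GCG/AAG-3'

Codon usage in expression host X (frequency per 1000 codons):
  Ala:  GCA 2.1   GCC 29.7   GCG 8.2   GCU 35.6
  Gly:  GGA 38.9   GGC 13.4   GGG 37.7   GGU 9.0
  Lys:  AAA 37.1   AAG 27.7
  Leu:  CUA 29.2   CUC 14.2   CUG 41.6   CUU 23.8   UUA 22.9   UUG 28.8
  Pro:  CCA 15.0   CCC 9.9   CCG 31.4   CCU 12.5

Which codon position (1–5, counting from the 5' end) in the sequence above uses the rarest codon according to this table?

Codon 1 GGA (Gly): 38.9 per 1000.
Codon 2 CUC (Leu): 14.2 per 1000.
Codon 3 CCC (Pro): 9.9 per 1000.
Codon 4 GCG (Ala): 8.2 per 1000.
Codon 5 AAG (Lys): 27.7 per 1000.
Lowest frequency is 8.2 at codon 4.

4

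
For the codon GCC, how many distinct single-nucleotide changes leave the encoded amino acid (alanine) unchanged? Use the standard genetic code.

3

Position 1: none → 0 synonymous.
Position 2: none → 0 synonymous.
Position 3: GCU, GCA, GCG → 3 synonymous.
Total: 0 + 0 + 3 = 3.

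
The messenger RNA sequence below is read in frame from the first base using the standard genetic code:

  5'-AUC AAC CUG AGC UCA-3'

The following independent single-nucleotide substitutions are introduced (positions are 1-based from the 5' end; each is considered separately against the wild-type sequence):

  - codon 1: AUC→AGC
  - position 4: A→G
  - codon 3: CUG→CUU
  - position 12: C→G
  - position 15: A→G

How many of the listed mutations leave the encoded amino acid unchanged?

2

Codon 1: AUC (Ile) → AGC (Ser) — missense.
Codon 2: AAC (Asn) → GAC (Asp) — missense.
Codon 3: CUG (Leu) → CUU (Leu) — synonymous.
Codon 4: AGC (Ser) → AGG (Arg) — missense.
Codon 5: UCA (Ser) → UCG (Ser) — synonymous.
Synonymous: 2 of 5.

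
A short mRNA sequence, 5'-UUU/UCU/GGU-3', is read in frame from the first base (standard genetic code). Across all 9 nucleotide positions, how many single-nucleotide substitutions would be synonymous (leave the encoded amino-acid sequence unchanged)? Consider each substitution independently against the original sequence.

7

Codon 1 (UUU, Phe): 1 synonymous substitution.
Codon 2 (UCU, Ser): 3 synonymous substitutions.
Codon 3 (GGU, Gly): 3 synonymous substitutions.
Total: 1 + 3 + 3 = 7.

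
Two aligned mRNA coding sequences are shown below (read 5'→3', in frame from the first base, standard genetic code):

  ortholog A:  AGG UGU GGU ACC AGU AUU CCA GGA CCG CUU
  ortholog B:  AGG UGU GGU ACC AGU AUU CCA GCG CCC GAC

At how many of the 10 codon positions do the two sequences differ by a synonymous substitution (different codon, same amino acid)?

Codon 1: AGG Arg / AGG Arg — identical.
Codon 2: UGU Cys / UGU Cys — identical.
Codon 3: GGU Gly / GGU Gly — identical.
Codon 4: ACC Thr / ACC Thr — identical.
Codon 5: AGU Ser / AGU Ser — identical.
Codon 6: AUU Ile / AUU Ile — identical.
Codon 7: CCA Pro / CCA Pro — identical.
Codon 8: GGA Gly / GCG Ala — nonsynonymous.
Codon 9: CCG Pro / CCC Pro — synonymous.
Codon 10: CUU Leu / GAC Asp — nonsynonymous.
Synonymous differences: 1.

1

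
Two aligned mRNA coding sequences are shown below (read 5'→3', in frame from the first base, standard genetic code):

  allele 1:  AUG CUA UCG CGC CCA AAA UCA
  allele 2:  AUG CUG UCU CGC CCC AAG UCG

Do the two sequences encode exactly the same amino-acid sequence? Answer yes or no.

yes

Codon 1: AUG Met / AUG Met — identical.
Codon 2: CUA Leu / CUG Leu — synonymous.
Codon 3: UCG Ser / UCU Ser — synonymous.
Codon 4: CGC Arg / CGC Arg — identical.
Codon 5: CCA Pro / CCC Pro — synonymous.
Codon 6: AAA Lys / AAG Lys — synonymous.
Codon 7: UCA Ser / UCG Ser — synonymous.
Nonsynonymous differences: 0 → same protein.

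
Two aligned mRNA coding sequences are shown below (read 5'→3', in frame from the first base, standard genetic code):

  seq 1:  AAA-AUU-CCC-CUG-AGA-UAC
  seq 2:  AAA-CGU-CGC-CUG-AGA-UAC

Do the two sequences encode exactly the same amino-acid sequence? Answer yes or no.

no

Codon 1: AAA Lys / AAA Lys — identical.
Codon 2: AUU Ile / CGU Arg — nonsynonymous.
Codon 3: CCC Pro / CGC Arg — nonsynonymous.
Codon 4: CUG Leu / CUG Leu — identical.
Codon 5: AGA Arg / AGA Arg — identical.
Codon 6: UAC Tyr / UAC Tyr — identical.
Nonsynonymous differences: 2 → different protein.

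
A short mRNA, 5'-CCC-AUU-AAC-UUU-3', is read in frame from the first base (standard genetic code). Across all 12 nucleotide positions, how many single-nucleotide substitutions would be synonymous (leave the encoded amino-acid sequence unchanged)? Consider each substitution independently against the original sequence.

7

Codon 1 (CCC, Pro): 3 synonymous substitutions.
Codon 2 (AUU, Ile): 2 synonymous substitutions.
Codon 3 (AAC, Asn): 1 synonymous substitution.
Codon 4 (UUU, Phe): 1 synonymous substitution.
Total: 3 + 2 + 1 + 1 = 7.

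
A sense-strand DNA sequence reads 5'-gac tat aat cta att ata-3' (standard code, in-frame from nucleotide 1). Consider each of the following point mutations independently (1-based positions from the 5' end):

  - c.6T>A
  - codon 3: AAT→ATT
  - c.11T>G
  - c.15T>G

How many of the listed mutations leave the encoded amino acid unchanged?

0

Codon 2: TAT (Tyr) → TAA (Stop) — nonsense.
Codon 3: AAT (Asn) → ATT (Ile) — missense.
Codon 4: CTA (Leu) → CGA (Arg) — missense.
Codon 5: ATT (Ile) → ATG (Met) — missense.
Synonymous: 0 of 4.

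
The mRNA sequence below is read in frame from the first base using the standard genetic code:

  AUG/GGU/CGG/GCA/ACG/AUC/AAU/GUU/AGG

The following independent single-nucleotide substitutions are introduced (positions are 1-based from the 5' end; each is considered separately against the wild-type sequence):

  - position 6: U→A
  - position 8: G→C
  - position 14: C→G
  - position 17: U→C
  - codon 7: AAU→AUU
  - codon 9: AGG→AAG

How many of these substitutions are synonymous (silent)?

1

Codon 2: GGU (Gly) → GGA (Gly) — synonymous.
Codon 3: CGG (Arg) → CCG (Pro) — missense.
Codon 5: ACG (Thr) → AGG (Arg) — missense.
Codon 6: AUC (Ile) → ACC (Thr) — missense.
Codon 7: AAU (Asn) → AUU (Ile) — missense.
Codon 9: AGG (Arg) → AAG (Lys) — missense.
Synonymous: 1 of 6.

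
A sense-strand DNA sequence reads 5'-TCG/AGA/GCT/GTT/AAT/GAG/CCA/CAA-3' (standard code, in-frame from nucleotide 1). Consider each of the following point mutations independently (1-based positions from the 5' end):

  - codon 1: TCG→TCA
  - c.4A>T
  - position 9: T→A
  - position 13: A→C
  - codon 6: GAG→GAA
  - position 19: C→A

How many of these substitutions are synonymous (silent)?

3

Codon 1: TCG (Ser) → TCA (Ser) — synonymous.
Codon 2: AGA (Arg) → TGA (Stop) — nonsense.
Codon 3: GCT (Ala) → GCA (Ala) — synonymous.
Codon 5: AAT (Asn) → CAT (His) — missense.
Codon 6: GAG (Glu) → GAA (Glu) — synonymous.
Codon 7: CCA (Pro) → ACA (Thr) — missense.
Synonymous: 3 of 6.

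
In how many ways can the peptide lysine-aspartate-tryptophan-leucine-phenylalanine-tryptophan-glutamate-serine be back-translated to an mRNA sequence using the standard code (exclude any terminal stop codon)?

576

Lys: 2 codons.
Asp: 2 codons.
Trp: 1 codon.
Leu: 6 codons.
Phe: 2 codons.
Trp: 1 codon.
Glu: 2 codons.
Ser: 6 codons.
2 × 2 × 1 × 6 × 2 × 1 × 2 × 6 = 576.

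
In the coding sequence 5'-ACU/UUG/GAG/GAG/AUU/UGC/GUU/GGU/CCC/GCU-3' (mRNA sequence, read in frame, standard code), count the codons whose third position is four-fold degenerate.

Codon 1 ACU (Thr): third position 4-fold.
Codon 2 UUG (Leu): third position 2-fold.
Codon 3 GAG (Glu): third position 2-fold.
Codon 4 GAG (Glu): third position 2-fold.
Codon 5 AUU (Ile): third position 3-fold.
Codon 6 UGC (Cys): third position 2-fold.
Codon 7 GUU (Val): third position 4-fold.
Codon 8 GGU (Gly): third position 4-fold.
Codon 9 CCC (Pro): third position 4-fold.
Codon 10 GCU (Ala): third position 4-fold.
Four-fold degenerate third positions: 5.

5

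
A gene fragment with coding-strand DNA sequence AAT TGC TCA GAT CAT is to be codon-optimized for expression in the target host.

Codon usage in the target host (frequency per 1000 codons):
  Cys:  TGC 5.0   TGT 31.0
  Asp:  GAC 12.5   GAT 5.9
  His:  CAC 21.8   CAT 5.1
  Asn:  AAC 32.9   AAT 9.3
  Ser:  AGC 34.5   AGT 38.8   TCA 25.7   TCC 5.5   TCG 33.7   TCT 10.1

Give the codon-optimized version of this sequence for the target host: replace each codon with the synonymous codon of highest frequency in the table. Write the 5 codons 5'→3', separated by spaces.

AAC TGT AGT GAC CAC

Codon 1 (Asn): best is AAC at 32.9.
Codon 2 (Cys): best is TGT at 31.0.
Codon 3 (Ser): best is AGT at 38.8.
Codon 4 (Asp): best is GAC at 12.5.
Codon 5 (His): best is CAC at 21.8.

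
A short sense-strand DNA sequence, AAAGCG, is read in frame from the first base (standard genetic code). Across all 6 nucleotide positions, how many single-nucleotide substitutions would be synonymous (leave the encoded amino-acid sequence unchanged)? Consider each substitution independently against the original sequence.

4

Codon 1 (AAA, Lys): 1 synonymous substitution.
Codon 2 (GCG, Ala): 3 synonymous substitutions.
Total: 1 + 3 = 4.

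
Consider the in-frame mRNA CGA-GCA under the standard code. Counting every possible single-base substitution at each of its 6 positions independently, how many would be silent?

Codon 1 (CGA, Arg): 4 synonymous substitutions.
Codon 2 (GCA, Ala): 3 synonymous substitutions.
Total: 4 + 3 = 7.

7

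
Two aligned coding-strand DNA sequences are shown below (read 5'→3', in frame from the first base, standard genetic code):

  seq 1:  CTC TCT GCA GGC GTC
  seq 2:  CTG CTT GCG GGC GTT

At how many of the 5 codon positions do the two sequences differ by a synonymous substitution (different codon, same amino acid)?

Codon 1: CTC Leu / CTG Leu — synonymous.
Codon 2: TCT Ser / CTT Leu — nonsynonymous.
Codon 3: GCA Ala / GCG Ala — synonymous.
Codon 4: GGC Gly / GGC Gly — identical.
Codon 5: GTC Val / GTT Val — synonymous.
Synonymous differences: 3.

3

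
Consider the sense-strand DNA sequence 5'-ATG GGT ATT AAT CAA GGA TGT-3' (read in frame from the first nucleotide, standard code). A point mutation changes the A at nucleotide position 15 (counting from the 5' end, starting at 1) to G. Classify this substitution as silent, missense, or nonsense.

silent

Position 15 falls in codon 5: CAA → Gln.
After the substitution the codon is CAG → Gln.
Both encode Gln, so the change is synonymous.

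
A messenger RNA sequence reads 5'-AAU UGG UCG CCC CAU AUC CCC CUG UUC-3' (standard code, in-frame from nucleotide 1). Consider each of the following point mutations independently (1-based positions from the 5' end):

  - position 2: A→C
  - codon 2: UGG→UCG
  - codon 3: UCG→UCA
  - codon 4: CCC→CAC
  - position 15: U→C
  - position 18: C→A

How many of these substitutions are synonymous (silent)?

3

Codon 1: AAU (Asn) → ACU (Thr) — missense.
Codon 2: UGG (Trp) → UCG (Ser) — missense.
Codon 3: UCG (Ser) → UCA (Ser) — synonymous.
Codon 4: CCC (Pro) → CAC (His) — missense.
Codon 5: CAU (His) → CAC (His) — synonymous.
Codon 6: AUC (Ile) → AUA (Ile) — synonymous.
Synonymous: 3 of 6.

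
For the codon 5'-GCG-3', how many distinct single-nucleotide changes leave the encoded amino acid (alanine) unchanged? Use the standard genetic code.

3

Position 1: none → 0 synonymous.
Position 2: none → 0 synonymous.
Position 3: GCU, GCC, GCA → 3 synonymous.
Total: 0 + 0 + 3 = 3.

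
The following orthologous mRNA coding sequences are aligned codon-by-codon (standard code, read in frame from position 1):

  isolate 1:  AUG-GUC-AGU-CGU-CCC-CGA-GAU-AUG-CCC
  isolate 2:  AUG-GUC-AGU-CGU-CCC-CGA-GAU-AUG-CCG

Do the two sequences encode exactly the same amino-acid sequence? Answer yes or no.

Codon 1: AUG Met / AUG Met — identical.
Codon 2: GUC Val / GUC Val — identical.
Codon 3: AGU Ser / AGU Ser — identical.
Codon 4: CGU Arg / CGU Arg — identical.
Codon 5: CCC Pro / CCC Pro — identical.
Codon 6: CGA Arg / CGA Arg — identical.
Codon 7: GAU Asp / GAU Asp — identical.
Codon 8: AUG Met / AUG Met — identical.
Codon 9: CCC Pro / CCG Pro — synonymous.
Nonsynonymous differences: 0 → same protein.

yes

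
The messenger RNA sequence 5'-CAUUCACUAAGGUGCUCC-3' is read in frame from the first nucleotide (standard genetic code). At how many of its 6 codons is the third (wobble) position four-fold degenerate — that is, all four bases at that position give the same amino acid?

3

Codon 1 CAU (His): third position 2-fold.
Codon 2 UCA (Ser): third position 4-fold.
Codon 3 CUA (Leu): third position 4-fold.
Codon 4 AGG (Arg): third position 2-fold.
Codon 5 UGC (Cys): third position 2-fold.
Codon 6 UCC (Ser): third position 4-fold.
Four-fold degenerate third positions: 3.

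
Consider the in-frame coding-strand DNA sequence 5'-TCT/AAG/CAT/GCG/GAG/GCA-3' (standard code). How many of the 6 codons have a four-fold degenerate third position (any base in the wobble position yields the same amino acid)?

Codon 1 TCT (Ser): third position 4-fold.
Codon 2 AAG (Lys): third position 2-fold.
Codon 3 CAT (His): third position 2-fold.
Codon 4 GCG (Ala): third position 4-fold.
Codon 5 GAG (Glu): third position 2-fold.
Codon 6 GCA (Ala): third position 4-fold.
Four-fold degenerate third positions: 3.

3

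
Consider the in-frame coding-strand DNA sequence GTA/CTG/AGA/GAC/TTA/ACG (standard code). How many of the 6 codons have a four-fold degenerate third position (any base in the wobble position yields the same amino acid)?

Codon 1 GTA (Val): third position 4-fold.
Codon 2 CTG (Leu): third position 4-fold.
Codon 3 AGA (Arg): third position 2-fold.
Codon 4 GAC (Asp): third position 2-fold.
Codon 5 TTA (Leu): third position 2-fold.
Codon 6 ACG (Thr): third position 4-fold.
Four-fold degenerate third positions: 3.

3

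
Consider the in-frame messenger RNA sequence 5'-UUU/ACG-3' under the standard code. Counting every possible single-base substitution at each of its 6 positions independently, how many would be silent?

Codon 1 (UUU, Phe): 1 synonymous substitution.
Codon 2 (ACG, Thr): 3 synonymous substitutions.
Total: 1 + 3 = 4.

4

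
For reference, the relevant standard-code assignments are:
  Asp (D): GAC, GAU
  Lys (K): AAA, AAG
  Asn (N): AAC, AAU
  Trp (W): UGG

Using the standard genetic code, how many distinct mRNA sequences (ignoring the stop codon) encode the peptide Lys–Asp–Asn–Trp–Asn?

16

Lys: 2 codons.
Asp: 2 codons.
Asn: 2 codons.
Trp: 1 codon.
Asn: 2 codons.
2 × 2 × 2 × 1 × 2 = 16.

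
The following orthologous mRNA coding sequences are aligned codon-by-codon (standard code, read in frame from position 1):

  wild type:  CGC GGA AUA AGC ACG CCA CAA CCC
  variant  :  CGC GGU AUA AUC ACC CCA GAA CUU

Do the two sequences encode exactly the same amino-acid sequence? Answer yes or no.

no

Codon 1: CGC Arg / CGC Arg — identical.
Codon 2: GGA Gly / GGU Gly — synonymous.
Codon 3: AUA Ile / AUA Ile — identical.
Codon 4: AGC Ser / AUC Ile — nonsynonymous.
Codon 5: ACG Thr / ACC Thr — synonymous.
Codon 6: CCA Pro / CCA Pro — identical.
Codon 7: CAA Gln / GAA Glu — nonsynonymous.
Codon 8: CCC Pro / CUU Leu — nonsynonymous.
Nonsynonymous differences: 3 → different protein.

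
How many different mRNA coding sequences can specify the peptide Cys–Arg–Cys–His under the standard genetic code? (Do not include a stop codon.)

Cys: 2 codons.
Arg: 6 codons.
Cys: 2 codons.
His: 2 codons.
2 × 6 × 2 × 2 = 48.

48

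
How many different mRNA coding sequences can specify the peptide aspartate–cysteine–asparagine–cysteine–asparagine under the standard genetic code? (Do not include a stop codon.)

Asp: 2 codons.
Cys: 2 codons.
Asn: 2 codons.
Cys: 2 codons.
Asn: 2 codons.
2 × 2 × 2 × 2 × 2 = 32.

32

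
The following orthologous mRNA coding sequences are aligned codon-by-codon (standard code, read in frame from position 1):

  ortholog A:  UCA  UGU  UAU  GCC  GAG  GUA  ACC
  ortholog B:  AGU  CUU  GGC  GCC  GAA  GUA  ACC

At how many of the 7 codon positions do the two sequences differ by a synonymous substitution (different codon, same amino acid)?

2

Codon 1: UCA Ser / AGU Ser — synonymous.
Codon 2: UGU Cys / CUU Leu — nonsynonymous.
Codon 3: UAU Tyr / GGC Gly — nonsynonymous.
Codon 4: GCC Ala / GCC Ala — identical.
Codon 5: GAG Glu / GAA Glu — synonymous.
Codon 6: GUA Val / GUA Val — identical.
Codon 7: ACC Thr / ACC Thr — identical.
Synonymous differences: 2.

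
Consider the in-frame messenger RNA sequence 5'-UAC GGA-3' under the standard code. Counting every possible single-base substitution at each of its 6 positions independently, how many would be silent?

Codon 1 (UAC, Tyr): 1 synonymous substitution.
Codon 2 (GGA, Gly): 3 synonymous substitutions.
Total: 1 + 3 = 4.

4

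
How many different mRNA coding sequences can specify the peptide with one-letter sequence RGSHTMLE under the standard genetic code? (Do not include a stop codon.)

Arg: 6 codons.
Gly: 4 codons.
Ser: 6 codons.
His: 2 codons.
Thr: 4 codons.
Met: 1 codon.
Leu: 6 codons.
Glu: 2 codons.
6 × 4 × 6 × 2 × 4 × 1 × 6 × 2 = 13824.

13824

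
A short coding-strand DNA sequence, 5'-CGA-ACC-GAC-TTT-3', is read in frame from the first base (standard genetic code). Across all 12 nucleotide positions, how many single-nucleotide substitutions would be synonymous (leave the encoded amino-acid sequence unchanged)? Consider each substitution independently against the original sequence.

Codon 1 (CGA, Arg): 4 synonymous substitutions.
Codon 2 (ACC, Thr): 3 synonymous substitutions.
Codon 3 (GAC, Asp): 1 synonymous substitution.
Codon 4 (TTT, Phe): 1 synonymous substitution.
Total: 4 + 3 + 1 + 1 = 9.

9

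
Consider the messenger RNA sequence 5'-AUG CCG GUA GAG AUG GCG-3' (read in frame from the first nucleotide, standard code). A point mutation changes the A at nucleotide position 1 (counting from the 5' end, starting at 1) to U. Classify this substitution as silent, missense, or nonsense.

missense

Position 1 falls in codon 1: AUG → Met.
After the substitution the codon is UUG → Leu.
Met ≠ Leu, so this is a missense mutation.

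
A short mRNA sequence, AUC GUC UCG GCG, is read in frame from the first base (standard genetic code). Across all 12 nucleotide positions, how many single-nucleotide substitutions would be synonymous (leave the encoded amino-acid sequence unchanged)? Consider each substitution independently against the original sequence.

Codon 1 (AUC, Ile): 2 synonymous substitutions.
Codon 2 (GUC, Val): 3 synonymous substitutions.
Codon 3 (UCG, Ser): 3 synonymous substitutions.
Codon 4 (GCG, Ala): 3 synonymous substitutions.
Total: 2 + 3 + 3 + 3 = 11.

11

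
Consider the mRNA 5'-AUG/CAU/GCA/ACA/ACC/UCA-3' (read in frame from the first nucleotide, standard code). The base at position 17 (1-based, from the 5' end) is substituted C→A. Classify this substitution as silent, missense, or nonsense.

Position 17 falls in codon 6: UCA → Ser.
After the substitution the codon is UAA → Stop.
The new codon is a stop codon, so this is a nonsense mutation.

nonsense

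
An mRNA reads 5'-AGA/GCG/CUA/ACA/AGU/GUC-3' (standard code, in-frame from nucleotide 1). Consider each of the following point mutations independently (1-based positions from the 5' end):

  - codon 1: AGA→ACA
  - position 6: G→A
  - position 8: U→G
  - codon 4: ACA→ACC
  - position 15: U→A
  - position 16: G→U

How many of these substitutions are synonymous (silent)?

2

Codon 1: AGA (Arg) → ACA (Thr) — missense.
Codon 2: GCG (Ala) → GCA (Ala) — synonymous.
Codon 3: CUA (Leu) → CGA (Arg) — missense.
Codon 4: ACA (Thr) → ACC (Thr) — synonymous.
Codon 5: AGU (Ser) → AGA (Arg) — missense.
Codon 6: GUC (Val) → UUC (Phe) — missense.
Synonymous: 2 of 6.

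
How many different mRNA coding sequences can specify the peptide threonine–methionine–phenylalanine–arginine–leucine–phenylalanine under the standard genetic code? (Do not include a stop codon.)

Thr: 4 codons.
Met: 1 codon.
Phe: 2 codons.
Arg: 6 codons.
Leu: 6 codons.
Phe: 2 codons.
4 × 1 × 2 × 6 × 6 × 2 = 576.

576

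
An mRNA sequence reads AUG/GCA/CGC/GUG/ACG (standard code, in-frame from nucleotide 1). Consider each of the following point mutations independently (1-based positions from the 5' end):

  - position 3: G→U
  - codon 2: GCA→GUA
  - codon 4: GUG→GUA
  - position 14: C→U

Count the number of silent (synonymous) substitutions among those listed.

1

Codon 1: AUG (Met) → AUU (Ile) — missense.
Codon 2: GCA (Ala) → GUA (Val) — missense.
Codon 4: GUG (Val) → GUA (Val) — synonymous.
Codon 5: ACG (Thr) → AUG (Met) — missense.
Synonymous: 1 of 4.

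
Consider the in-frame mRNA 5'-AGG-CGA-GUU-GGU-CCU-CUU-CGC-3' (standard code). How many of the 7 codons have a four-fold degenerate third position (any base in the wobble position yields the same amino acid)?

6

Codon 1 AGG (Arg): third position 2-fold.
Codon 2 CGA (Arg): third position 4-fold.
Codon 3 GUU (Val): third position 4-fold.
Codon 4 GGU (Gly): third position 4-fold.
Codon 5 CCU (Pro): third position 4-fold.
Codon 6 CUU (Leu): third position 4-fold.
Codon 7 CGC (Arg): third position 4-fold.
Four-fold degenerate third positions: 6.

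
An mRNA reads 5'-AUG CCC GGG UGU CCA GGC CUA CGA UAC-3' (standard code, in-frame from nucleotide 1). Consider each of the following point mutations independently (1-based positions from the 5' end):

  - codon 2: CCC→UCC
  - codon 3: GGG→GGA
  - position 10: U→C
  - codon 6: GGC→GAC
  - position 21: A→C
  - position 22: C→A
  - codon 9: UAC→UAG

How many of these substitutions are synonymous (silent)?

3

Codon 2: CCC (Pro) → UCC (Ser) — missense.
Codon 3: GGG (Gly) → GGA (Gly) — synonymous.
Codon 4: UGU (Cys) → CGU (Arg) — missense.
Codon 6: GGC (Gly) → GAC (Asp) — missense.
Codon 7: CUA (Leu) → CUC (Leu) — synonymous.
Codon 8: CGA (Arg) → AGA (Arg) — synonymous.
Codon 9: UAC (Tyr) → UAG (Stop) — nonsense.
Synonymous: 3 of 7.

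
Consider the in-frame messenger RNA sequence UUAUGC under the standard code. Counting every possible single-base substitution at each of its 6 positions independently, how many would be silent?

3

Codon 1 (UUA, Leu): 2 synonymous substitutions.
Codon 2 (UGC, Cys): 1 synonymous substitution.
Total: 2 + 1 = 3.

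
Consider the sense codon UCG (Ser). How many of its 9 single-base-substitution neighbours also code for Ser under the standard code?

3

Position 1: none → 0 synonymous.
Position 2: none → 0 synonymous.
Position 3: UCU, UCC, UCA → 3 synonymous.
Total: 0 + 0 + 3 = 3.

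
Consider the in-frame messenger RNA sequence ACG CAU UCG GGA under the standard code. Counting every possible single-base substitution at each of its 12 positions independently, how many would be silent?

10

Codon 1 (ACG, Thr): 3 synonymous substitutions.
Codon 2 (CAU, His): 1 synonymous substitution.
Codon 3 (UCG, Ser): 3 synonymous substitutions.
Codon 4 (GGA, Gly): 3 synonymous substitutions.
Total: 3 + 1 + 3 + 3 = 10.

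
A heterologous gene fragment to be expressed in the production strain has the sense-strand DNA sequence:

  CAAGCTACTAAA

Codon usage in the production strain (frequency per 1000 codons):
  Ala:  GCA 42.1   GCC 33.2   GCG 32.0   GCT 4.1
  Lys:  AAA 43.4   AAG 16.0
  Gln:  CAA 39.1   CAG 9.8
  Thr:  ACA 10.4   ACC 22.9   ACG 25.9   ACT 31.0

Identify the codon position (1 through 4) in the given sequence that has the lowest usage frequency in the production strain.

Codon 1 CAA (Gln): 39.1 per 1000.
Codon 2 GCT (Ala): 4.1 per 1000.
Codon 3 ACT (Thr): 31.0 per 1000.
Codon 4 AAA (Lys): 43.4 per 1000.
Lowest frequency is 4.1 at codon 2.

2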